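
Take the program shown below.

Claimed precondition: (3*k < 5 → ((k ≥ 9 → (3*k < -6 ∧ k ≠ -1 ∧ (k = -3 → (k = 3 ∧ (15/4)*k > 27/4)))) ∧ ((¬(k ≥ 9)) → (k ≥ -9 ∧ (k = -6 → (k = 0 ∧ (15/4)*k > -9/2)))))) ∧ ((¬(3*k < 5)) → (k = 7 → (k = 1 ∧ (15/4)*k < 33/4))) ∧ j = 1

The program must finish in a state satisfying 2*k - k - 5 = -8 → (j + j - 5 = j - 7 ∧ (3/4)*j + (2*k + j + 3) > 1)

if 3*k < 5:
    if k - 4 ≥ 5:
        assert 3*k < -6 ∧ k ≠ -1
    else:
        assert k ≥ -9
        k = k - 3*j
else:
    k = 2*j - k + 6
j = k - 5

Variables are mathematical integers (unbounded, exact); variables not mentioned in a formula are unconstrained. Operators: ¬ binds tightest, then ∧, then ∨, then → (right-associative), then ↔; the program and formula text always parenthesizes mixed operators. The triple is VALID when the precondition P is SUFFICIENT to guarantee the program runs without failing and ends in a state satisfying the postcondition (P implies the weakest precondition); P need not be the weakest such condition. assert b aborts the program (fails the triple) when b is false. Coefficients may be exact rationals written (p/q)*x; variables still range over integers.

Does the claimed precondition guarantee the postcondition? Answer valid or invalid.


Working backward. After the program, the postcondition 2*k - k - 5 = -8 → (j + j - 5 = j - 7 ∧ (3/4)*j + (2*k + j + 3) > 1) must hold; in canonical form it is k = -3 → (j = -2 ∧ (7/4)*j + 2*k > -2).
Before j := k - 5: k = -3 → (k = 3 ∧ (15/4)*k > 27/4)
Then branch requires (k ≥ 9 → (3*k < -6 ∧ k ≠ -1 ∧ (k = -3 → (k = 3 ∧ (15/4)*k > 27/4)))) ∧ ((¬(k ≥ 9)) → (k ≥ -9 ∧ (k = 3*j - 3 → (k = 3*j + 3 ∧ (15/4)*k > (45/4)*j + 27/4)))); else branch requires 2*j = k - 9 → (2*j = k - 3 ∧ (15/2)*j > (15/4)*k - 63/4).
Before the if: (3*k < 5 → ((k ≥ 9 → (3*k < -6 ∧ k ≠ -1 ∧ (k = -3 → (k = 3 ∧ (15/4)*k > 27/4)))) ∧ ((¬(k ≥ 9)) → (k ≥ -9 ∧ (k = 3*j - 3 → (k = 3*j + 3 ∧ (15/4)*k > (45/4)*j + 27/4)))))) ∧ ((¬(3*k < 5)) → (2*j = k - 9 → (2*j = k - 3 ∧ (15/2)*j > (15/4)*k - 63/4)))
The weakest precondition is (3*k < 5 → ((k ≥ 9 → (3*k < -6 ∧ k ≠ -1 ∧ (k = -3 → (k = 3 ∧ (15/4)*k > 27/4)))) ∧ ((¬(k ≥ 9)) → (k ≥ -9 ∧ (k = 3*j - 3 → (k = 3*j + 3 ∧ (15/4)*k > (45/4)*j + 27/4)))))) ∧ ((¬(3*k < 5)) → (2*j = k - 9 → (2*j = k - 3 ∧ (15/2)*j > (15/4)*k - 63/4))).
Check whether (3*k < 5 → ((k ≥ 9 → (3*k < -6 ∧ k ≠ -1 ∧ (k = -3 → (k = 3 ∧ (15/4)*k > 27/4)))) ∧ ((¬(k ≥ 9)) → (k ≥ -9 ∧ (k = -6 → (k = 0 ∧ (15/4)*k > -9/2)))))) ∧ ((¬(3*k < 5)) → (k = 7 → (k = 1 ∧ (15/4)*k < 33/4))) ∧ j = 1 implies it.
Countermodel: at the initial state j = 1, k = 11, the precondition holds but the weakest precondition fails.
Answer: invalid


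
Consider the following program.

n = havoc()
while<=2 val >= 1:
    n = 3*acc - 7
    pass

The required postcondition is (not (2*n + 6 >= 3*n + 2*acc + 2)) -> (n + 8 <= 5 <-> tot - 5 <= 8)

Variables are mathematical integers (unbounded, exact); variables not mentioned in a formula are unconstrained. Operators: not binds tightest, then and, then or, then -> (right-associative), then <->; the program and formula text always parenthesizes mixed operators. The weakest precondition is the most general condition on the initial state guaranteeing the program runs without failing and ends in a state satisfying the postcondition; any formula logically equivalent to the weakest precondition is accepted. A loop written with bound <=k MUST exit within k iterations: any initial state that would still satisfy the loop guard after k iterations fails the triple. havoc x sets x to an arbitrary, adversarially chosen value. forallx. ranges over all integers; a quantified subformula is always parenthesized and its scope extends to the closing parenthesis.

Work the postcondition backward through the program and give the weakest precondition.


Working backward. After the program, the postcondition (not (2*n + 6 >= 3*n + 2*acc + 2)) -> (n + 8 <= 5 <-> tot - 5 <= 8) must hold; in canonical form it is (not (2*acc + n <= 4)) -> (n <= -3 <-> tot <= 13).
Before the loop (bound <=2), unroll the exhaustion recursion (WP_0 = exit-now case; WP_j = one more guarded iteration, up to j = 2):
  WP_0: (not (val >= 1)) and ((not (2*acc + n <= 4)) -> (n <= -3 <-> tot <= 13))
  WP_1: (val >= 1 -> ((not (val >= 1)) and ((not (5*acc <= 11)) -> (3*acc <= 4 <-> tot <= 13)))) and ((not (val >= 1)) -> ((not (2*acc + n <= 4)) -> (n <= -3 <-> tot <= 13)))
  WP_2: (val >= 1 -> ((val >= 1 -> ((not (val >= 1)) and ((not (5*acc <= 11)) -> (3*acc <= 4 <-> tot <= 13)))) and ((not (val >= 1)) -> ((not (5*acc <= 11)) -> (3*acc <= 4 <-> tot <= 13))))) and ((not (val >= 1)) -> ((not (2*acc + n <= 4)) -> (n <= -3 <-> tot <= 13)))
So before the loop: (val >= 1 -> ((val >= 1 -> ((not (val >= 1)) and ((not (5*acc <= 11)) -> (3*acc <= 4 <-> tot <= 13)))) and ((not (val >= 1)) -> ((not (5*acc <= 11)) -> (3*acc <= 4 <-> tot <= 13))))) and ((not (val >= 1)) -> ((not (2*acc + n <= 4)) -> (n <= -3 <-> tot <= 13)))
Before havoc n: forall n_1. ((val >= 1 -> ((val >= 1 -> ((not (val >= 1)) and ((not (5*acc <= 11)) -> (3*acc <= 4 <-> tot <= 13)))) and ((not (val >= 1)) -> ((not (5*acc <= 11)) -> (3*acc <= 4 <-> tot <= 13))))) and ((not (val >= 1)) -> ((not (2*acc + n_1 <= 4)) -> (n_1 <= -3 <-> tot <= 13))))
Answer: WP = forall n_1. ((val >= 1 -> ((val >= 1 -> ((not (val >= 1)) and ((not (5*acc <= 11)) -> (3*acc <= 4 <-> tot <= 13)))) and ((not (val >= 1)) -> ((not (5*acc <= 11)) -> (3*acc <= 4 <-> tot <= 13))))) and ((not (val >= 1)) -> ((not (2*acc + n_1 <= 4)) -> (n_1 <= -3 <-> tot <= 13))))


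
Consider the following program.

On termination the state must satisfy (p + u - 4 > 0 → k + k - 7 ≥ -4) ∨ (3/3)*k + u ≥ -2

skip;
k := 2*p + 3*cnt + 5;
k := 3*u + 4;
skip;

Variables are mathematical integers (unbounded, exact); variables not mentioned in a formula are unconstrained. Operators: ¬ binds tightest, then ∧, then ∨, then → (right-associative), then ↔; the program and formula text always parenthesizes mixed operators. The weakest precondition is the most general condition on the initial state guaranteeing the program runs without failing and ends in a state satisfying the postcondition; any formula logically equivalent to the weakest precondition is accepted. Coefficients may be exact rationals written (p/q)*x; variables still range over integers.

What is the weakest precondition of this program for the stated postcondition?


Working backward. After the program, the postcondition (p + u - 4 > 0 → k + k - 7 ≥ -4) ∨ (3/3)*k + u ≥ -2 must hold; in canonical form it is (p + u > 4 → 2*k ≥ 3) ∨ k + u ≥ -2.
Before skip: (p + u > 4 → 2*k ≥ 3) ∨ k + u ≥ -2
Before k := 3*u + 4: (p + u > 4 → 6*u ≥ -5) ∨ 4*u ≥ -6
Before k := 2*p + 3*cnt + 5: (p + u > 4 → 6*u ≥ -5) ∨ 4*u ≥ -6
Before skip: (p + u > 4 → 6*u ≥ -5) ∨ 4*u ≥ -6
Answer: WP = (p + u > 4 → 6*u ≥ -5) ∨ 4*u ≥ -6


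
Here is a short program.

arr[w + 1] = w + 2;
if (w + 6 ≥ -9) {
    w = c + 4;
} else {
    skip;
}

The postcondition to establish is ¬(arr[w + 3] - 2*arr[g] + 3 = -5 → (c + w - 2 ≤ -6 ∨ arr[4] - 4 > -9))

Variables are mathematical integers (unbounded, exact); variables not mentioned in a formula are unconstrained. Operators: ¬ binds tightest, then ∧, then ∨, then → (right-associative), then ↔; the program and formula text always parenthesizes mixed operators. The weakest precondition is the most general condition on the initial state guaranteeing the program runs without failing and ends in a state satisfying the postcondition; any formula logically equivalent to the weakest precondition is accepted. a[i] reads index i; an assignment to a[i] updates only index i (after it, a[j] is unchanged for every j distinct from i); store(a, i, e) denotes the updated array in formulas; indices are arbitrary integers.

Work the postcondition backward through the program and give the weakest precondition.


Working backward. After the program, the postcondition ¬(arr[w + 3] - 2*arr[g] + 3 = -5 → (c + w - 2 ≤ -6 ∨ arr[4] - 4 > -9)) must hold; in canonical form it is ¬(arr[w + 3] = 2*arr[g] - 8 → (c + w ≤ -4 ∨ arr[4] > -5)).
Then branch requires ¬(arr[c + 7] = 2*arr[g] - 8 → (2*c ≤ -8 ∨ arr[4] > -5)); else branch requires ¬(arr[w + 3] = 2*arr[g] - 8 → (c + w ≤ -4 ∨ arr[4] > -5)).
Before the if: (w ≥ -15 → (¬(arr[c + 7] = 2*arr[g] - 8 → (2*c ≤ -8 ∨ arr[4] > -5)))) ∧ ((¬(w ≥ -15)) → (¬(arr[w + 3] = 2*arr[g] - 8 → (c + w ≤ -4 ∨ arr[4] > -5))))
Before arr[w + 1] := w + 2: (w ≥ -15 → (¬(store(arr, w + 1, w + 2)[c + 7] = 2*store(arr, w + 1, w + 2)[g] - 8 → (2*c ≤ -8 ∨ store(arr, w + 1, w + 2)[4] > -5)))) ∧ ((¬(w ≥ -15)) → (¬(store(arr, w + 1, w + 2)[w + 3] = 2*store(arr, w + 1, w + 2)[g] - 8 → (c + w ≤ -4 ∨ store(arr, w + 1, w + 2)[4] > -5))))
Answer: WP = (w ≥ -15 → (¬(store(arr, w + 1, w + 2)[c + 7] = 2*store(arr, w + 1, w + 2)[g] - 8 → (2*c ≤ -8 ∨ store(arr, w + 1, w + 2)[4] > -5)))) ∧ ((¬(w ≥ -15)) → (¬(store(arr, w + 1, w + 2)[w + 3] = 2*store(arr, w + 1, w + 2)[g] - 8 → (c + w ≤ -4 ∨ store(arr, w + 1, w + 2)[4] > -5))))


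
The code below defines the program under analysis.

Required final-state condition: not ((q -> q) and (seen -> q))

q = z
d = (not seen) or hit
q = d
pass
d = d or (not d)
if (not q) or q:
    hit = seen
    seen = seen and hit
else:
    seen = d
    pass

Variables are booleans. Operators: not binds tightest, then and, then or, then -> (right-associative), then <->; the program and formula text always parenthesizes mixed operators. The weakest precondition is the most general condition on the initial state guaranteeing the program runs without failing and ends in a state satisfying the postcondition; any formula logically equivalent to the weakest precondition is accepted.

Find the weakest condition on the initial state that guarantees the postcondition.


Working backward. After the program, the postcondition not ((q -> q) and (seen -> q)) must hold; in canonical form it is not (seen -> q).
Then branch requires not (seen -> q); else branch requires not (d -> q).
Before the if: not (seen -> q)
Before d := d or (not d): not (seen -> q)
Before skip: not (seen -> q)
Before q := d: not (seen -> d)
Before d := (not seen) or hit: not (seen -> ((not seen) or hit))
Before q := z: not (seen -> ((not seen) or hit))
Answer: WP = not (seen -> ((not seen) or hit))


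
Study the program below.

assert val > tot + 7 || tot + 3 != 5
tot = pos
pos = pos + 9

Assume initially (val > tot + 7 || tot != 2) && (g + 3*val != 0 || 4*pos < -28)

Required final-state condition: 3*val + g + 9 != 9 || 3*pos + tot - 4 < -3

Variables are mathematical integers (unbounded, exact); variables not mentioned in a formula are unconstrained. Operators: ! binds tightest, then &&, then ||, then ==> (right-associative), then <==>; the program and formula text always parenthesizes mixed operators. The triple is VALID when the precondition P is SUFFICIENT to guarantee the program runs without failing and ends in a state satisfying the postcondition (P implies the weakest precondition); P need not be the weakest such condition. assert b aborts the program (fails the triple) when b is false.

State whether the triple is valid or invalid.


Working backward. After the program, the postcondition 3*val + g + 9 != 9 || 3*pos + tot - 4 < -3 must hold; in canonical form it is g + 3*val != 0 || 3*pos + tot < 1.
Before pos := pos + 9: g + 3*val != 0 || 3*pos + tot < -26
Before tot := pos: g + 3*val != 0 || 4*pos < -26
Before assert val > tot + 7 || tot + 3 != 5: (val > tot + 7 || tot != 2) && (g + 3*val != 0 || 4*pos < -26)
The weakest precondition is (val > tot + 7 || tot != 2) && (g + 3*val != 0 || 4*pos < -26).
Check whether (val > tot + 7 || tot != 2) && (g + 3*val != 0 || 4*pos < -28) implies it.
Every state satisfying the precondition satisfies the weakest precondition: the implication holds.
Answer: valid


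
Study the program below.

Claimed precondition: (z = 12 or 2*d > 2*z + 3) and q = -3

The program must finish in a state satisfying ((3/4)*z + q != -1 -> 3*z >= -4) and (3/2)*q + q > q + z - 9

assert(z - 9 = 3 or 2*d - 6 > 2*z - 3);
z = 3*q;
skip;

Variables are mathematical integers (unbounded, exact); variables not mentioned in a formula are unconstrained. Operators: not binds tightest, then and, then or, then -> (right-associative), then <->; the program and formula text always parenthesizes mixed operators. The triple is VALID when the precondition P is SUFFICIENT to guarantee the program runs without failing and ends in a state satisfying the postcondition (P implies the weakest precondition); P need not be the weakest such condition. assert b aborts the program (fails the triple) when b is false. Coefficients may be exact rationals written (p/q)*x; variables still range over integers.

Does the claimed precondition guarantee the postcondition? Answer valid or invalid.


Working backward. After the program, the postcondition ((3/4)*z + q != -1 -> 3*z >= -4) and (3/2)*q + q > q + z - 9 must hold; in canonical form it is (q + (3/4)*z != -1 -> 3*z >= -4) and (3/2)*q > z - 9.
Before skip: (q + (3/4)*z != -1 -> 3*z >= -4) and (3/2)*q > z - 9
Before z := 3*q: ((13/4)*q != -1 -> 9*q >= -4) and (3/2)*q < 9
Before assert z - 9 = 3 or 2*d - 6 > 2*z - 3: (z = 12 or 2*d > 2*z + 3) and ((13/4)*q != -1 -> 9*q >= -4) and (3/2)*q < 9
The weakest precondition is (z = 12 or 2*d > 2*z + 3) and ((13/4)*q != -1 -> 9*q >= -4) and (3/2)*q < 9.
Check whether (z = 12 or 2*d > 2*z + 3) and q = -3 implies it.
Countermodel: at the initial state d = 15, q = -3, z = 13, the precondition holds but the weakest precondition fails.
Answer: invalid


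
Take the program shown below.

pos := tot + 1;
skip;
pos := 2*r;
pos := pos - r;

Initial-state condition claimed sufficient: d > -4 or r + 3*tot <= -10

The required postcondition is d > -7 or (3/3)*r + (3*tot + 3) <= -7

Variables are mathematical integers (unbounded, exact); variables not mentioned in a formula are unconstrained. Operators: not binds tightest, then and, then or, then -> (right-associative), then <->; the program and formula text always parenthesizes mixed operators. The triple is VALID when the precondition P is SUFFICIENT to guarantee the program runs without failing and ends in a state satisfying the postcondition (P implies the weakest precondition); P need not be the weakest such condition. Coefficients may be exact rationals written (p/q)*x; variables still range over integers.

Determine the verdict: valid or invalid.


Working backward. After the program, the postcondition d > -7 or (3/3)*r + (3*tot + 3) <= -7 must hold; in canonical form it is d > -7 or r + 3*tot <= -10.
Before pos := pos - r: d > -7 or r + 3*tot <= -10
Before pos := 2*r: d > -7 or r + 3*tot <= -10
Before skip: d > -7 or r + 3*tot <= -10
Before pos := tot + 1: d > -7 or r + 3*tot <= -10
The weakest precondition is d > -7 or r + 3*tot <= -10.
Check whether d > -4 or r + 3*tot <= -10 implies it.
Every state satisfying the precondition satisfies the weakest precondition: the implication holds.
Answer: valid


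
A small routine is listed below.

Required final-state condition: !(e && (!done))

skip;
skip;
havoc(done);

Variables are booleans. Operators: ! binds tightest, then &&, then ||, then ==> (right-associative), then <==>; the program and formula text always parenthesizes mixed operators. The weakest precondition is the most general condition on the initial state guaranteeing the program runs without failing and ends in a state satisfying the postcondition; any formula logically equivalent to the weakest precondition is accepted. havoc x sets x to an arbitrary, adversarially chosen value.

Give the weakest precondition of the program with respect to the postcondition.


Working backward. After the program, !(e && (!done)) must hold.
Before havoc done: !e
Before skip: !e
Before skip: !e
Answer: WP = !e


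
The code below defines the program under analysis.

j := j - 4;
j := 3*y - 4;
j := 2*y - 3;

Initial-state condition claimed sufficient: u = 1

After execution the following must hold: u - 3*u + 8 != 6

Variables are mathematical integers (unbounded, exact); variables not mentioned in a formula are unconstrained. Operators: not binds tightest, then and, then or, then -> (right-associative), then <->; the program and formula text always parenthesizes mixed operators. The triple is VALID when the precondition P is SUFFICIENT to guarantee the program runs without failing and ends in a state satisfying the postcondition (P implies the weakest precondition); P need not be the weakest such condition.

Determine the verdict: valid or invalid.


Working backward. After the program, the postcondition u - 3*u + 8 != 6 must hold; in canonical form it is 2*u != 2.
Before j := 2*y - 3: 2*u != 2
Before j := 3*y - 4: 2*u != 2
Before j := j - 4: 2*u != 2
The weakest precondition is 2*u != 2.
Check whether u = 1 implies it.
Countermodel: at the initial state u = 1, the precondition holds but the weakest precondition fails.
Answer: invalid


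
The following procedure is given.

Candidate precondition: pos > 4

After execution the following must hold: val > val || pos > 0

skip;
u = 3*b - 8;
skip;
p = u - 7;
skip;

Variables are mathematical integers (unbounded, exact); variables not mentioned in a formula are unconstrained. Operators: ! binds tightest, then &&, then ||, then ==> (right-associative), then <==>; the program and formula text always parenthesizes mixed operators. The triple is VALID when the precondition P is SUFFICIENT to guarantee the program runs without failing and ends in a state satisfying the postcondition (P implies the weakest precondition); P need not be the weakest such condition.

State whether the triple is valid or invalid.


Working backward. After the program, the postcondition val > val || pos > 0 must hold; in canonical form it is pos > 0.
Before skip: pos > 0
Before p := u - 7: pos > 0
Before skip: pos > 0
Before u := 3*b - 8: pos > 0
Before skip: pos > 0
The weakest precondition is pos > 0.
Check whether pos > 4 implies it.
Every state satisfying the precondition satisfies the weakest precondition: the implication holds.
Answer: valid


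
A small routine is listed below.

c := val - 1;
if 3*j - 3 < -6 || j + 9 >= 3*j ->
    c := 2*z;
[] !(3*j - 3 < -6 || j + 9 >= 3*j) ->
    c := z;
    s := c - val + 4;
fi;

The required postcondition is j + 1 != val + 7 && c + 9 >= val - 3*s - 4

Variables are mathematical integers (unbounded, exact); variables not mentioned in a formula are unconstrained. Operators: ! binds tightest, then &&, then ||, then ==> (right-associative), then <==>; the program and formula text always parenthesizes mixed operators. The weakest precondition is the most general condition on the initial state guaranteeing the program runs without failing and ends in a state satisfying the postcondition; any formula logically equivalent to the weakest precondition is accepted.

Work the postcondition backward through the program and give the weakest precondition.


Working backward. After the program, the postcondition j + 1 != val + 7 && c + 9 >= val - 3*s - 4 must hold; in canonical form it is j != val + 6 && c + 3*s >= val - 13.
Then branch requires j != val + 6 && 3*s + 2*z >= val - 13; else branch requires j != val + 6 && 4*z >= 4*val - 25.
Before the if: ((3*j < -3 || 2*j <= 9) ==> (j != val + 6 && 3*s + 2*z >= val - 13)) && ((!(3*j < -3 || 2*j <= 9)) ==> (j != val + 6 && 4*z >= 4*val - 25))
Before c := val - 1: ((3*j < -3 || 2*j <= 9) ==> (j != val + 6 && 3*s + 2*z >= val - 13)) && ((!(3*j < -3 || 2*j <= 9)) ==> (j != val + 6 && 4*z >= 4*val - 25))
Answer: WP = ((3*j < -3 || 2*j <= 9) ==> (j != val + 6 && 3*s + 2*z >= val - 13)) && ((!(3*j < -3 || 2*j <= 9)) ==> (j != val + 6 && 4*z >= 4*val - 25))


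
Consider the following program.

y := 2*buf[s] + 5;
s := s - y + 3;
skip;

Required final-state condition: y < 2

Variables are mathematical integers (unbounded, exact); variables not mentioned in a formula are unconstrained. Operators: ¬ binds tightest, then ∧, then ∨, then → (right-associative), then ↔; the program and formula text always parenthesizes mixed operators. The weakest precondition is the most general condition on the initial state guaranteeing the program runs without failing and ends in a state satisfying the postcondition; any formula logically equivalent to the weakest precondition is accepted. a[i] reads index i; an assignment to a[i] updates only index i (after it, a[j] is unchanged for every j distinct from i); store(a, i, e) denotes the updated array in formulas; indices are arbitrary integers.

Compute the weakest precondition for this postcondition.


Working backward. After the program, y < 2 must hold.
Before skip: y < 2
Before s := s - y + 3: y < 2
Before y := 2*buf[s] + 5: 2*buf[s] < -3
Answer: WP = 2*buf[s] < -3


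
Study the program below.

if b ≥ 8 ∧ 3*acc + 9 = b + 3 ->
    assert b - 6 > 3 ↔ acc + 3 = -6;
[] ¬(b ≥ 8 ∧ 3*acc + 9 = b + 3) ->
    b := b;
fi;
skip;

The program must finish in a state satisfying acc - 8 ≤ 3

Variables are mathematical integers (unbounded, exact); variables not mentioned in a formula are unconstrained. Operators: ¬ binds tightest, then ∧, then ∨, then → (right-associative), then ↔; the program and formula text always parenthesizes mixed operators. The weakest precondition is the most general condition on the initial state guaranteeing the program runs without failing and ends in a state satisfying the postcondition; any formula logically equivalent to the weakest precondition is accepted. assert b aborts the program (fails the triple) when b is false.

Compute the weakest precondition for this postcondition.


Working backward. After the program, the postcondition acc - 8 ≤ 3 must hold; in canonical form it is acc ≤ 11.
Before skip: acc ≤ 11
Then branch requires (b > 9 ↔ acc = -9) ∧ acc ≤ 11; else branch requires acc ≤ 11.
Before the if: ((b ≥ 8 ∧ 3*acc = b - 6) → ((b > 9 ↔ acc = -9) ∧ acc ≤ 11)) ∧ ((¬(b ≥ 8 ∧ 3*acc = b - 6)) → acc ≤ 11)
Answer: WP = ((b ≥ 8 ∧ 3*acc = b - 6) → ((b > 9 ↔ acc = -9) ∧ acc ≤ 11)) ∧ ((¬(b ≥ 8 ∧ 3*acc = b - 6)) → acc ≤ 11)


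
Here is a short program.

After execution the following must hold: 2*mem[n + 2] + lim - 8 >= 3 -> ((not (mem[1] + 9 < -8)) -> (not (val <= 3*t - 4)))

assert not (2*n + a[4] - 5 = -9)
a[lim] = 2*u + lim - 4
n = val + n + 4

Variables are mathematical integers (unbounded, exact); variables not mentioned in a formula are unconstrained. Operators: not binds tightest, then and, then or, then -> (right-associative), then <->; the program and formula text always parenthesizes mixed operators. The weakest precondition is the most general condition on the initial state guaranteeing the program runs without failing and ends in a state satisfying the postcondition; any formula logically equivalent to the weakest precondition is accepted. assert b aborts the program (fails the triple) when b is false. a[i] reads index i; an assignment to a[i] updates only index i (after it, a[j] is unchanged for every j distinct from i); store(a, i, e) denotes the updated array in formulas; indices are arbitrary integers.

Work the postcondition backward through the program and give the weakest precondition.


Working backward. After the program, the postcondition 2*mem[n + 2] + lim - 8 >= 3 -> ((not (mem[1] + 9 < -8)) -> (not (val <= 3*t - 4))) must hold; in canonical form it is 2*mem[n + 2] + lim >= 11 -> ((not (mem[1] < -17)) -> (not (val <= 3*t - 4))).
Before n := val + n + 4: 2*mem[n + val + 6] + lim >= 11 -> ((not (mem[1] < -17)) -> (not (val <= 3*t - 4)))
Before a[lim] := 2*u + lim - 4: 2*mem[n + val + 6] + lim >= 11 -> ((not (mem[1] < -17)) -> (not (val <= 3*t - 4)))
Before assert not (2*n + a[4] - 5 = -9): (not (a[4] + 2*n = -4)) and (2*mem[n + val + 6] + lim >= 11 -> ((not (mem[1] < -17)) -> (not (val <= 3*t - 4))))
Answer: WP = (not (a[4] + 2*n = -4)) and (2*mem[n + val + 6] + lim >= 11 -> ((not (mem[1] < -17)) -> (not (val <= 3*t - 4))))


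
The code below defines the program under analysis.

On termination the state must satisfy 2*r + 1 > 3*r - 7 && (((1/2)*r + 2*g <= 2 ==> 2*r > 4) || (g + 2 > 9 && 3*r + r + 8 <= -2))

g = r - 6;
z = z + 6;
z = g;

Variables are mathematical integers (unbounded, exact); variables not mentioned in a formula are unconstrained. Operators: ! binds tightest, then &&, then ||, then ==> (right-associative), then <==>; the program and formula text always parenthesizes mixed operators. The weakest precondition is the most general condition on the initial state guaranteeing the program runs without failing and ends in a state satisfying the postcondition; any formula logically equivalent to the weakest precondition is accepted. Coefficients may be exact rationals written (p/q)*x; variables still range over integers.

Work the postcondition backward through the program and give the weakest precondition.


Working backward. After the program, the postcondition 2*r + 1 > 3*r - 7 && (((1/2)*r + 2*g <= 2 ==> 2*r > 4) || (g + 2 > 9 && 3*r + r + 8 <= -2)) must hold; in canonical form it is r < 8 && ((2*g + (1/2)*r <= 2 ==> 2*r > 4) || (g > 7 && 4*r <= -10)).
Before z := g: r < 8 && ((2*g + (1/2)*r <= 2 ==> 2*r > 4) || (g > 7 && 4*r <= -10))
Before z := z + 6: r < 8 && ((2*g + (1/2)*r <= 2 ==> 2*r > 4) || (g > 7 && 4*r <= -10))
Before g := r - 6: r < 8 && (((5/2)*r <= 14 ==> 2*r > 4) || (r > 13 && 4*r <= -10))
Answer: WP = r < 8 && (((5/2)*r <= 14 ==> 2*r > 4) || (r > 13 && 4*r <= -10))


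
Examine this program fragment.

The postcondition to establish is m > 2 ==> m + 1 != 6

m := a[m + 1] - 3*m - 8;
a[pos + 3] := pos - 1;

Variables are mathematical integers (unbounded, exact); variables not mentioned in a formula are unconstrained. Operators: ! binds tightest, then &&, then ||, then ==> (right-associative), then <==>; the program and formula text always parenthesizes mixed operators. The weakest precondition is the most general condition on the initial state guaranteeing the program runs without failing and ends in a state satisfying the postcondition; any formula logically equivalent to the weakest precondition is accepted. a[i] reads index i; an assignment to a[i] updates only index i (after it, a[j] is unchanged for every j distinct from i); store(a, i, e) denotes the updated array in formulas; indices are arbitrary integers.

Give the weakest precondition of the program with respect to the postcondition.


Working backward. After the program, the postcondition m > 2 ==> m + 1 != 6 must hold; in canonical form it is m > 2 ==> m != 5.
Before a[pos + 3] := pos - 1: m > 2 ==> m != 5
Before m := a[m + 1] - 3*m - 8: a[m + 1] > 3*m + 10 ==> a[m + 1] != 3*m + 13
Answer: WP = a[m + 1] > 3*m + 10 ==> a[m + 1] != 3*m + 13


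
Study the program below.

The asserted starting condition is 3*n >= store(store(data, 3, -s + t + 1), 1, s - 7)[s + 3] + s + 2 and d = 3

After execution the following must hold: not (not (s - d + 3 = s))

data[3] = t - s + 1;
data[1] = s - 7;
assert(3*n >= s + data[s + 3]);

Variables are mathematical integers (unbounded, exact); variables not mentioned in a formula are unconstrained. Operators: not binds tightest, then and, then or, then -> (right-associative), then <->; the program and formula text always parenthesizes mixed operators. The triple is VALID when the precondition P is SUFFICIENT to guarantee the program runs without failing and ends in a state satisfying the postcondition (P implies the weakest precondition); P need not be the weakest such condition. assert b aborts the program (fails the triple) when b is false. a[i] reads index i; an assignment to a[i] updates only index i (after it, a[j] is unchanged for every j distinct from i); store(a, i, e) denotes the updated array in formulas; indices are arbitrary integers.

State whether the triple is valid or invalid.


Working backward. After the program, the postcondition not (not (s - d + 3 = s)) must hold; in canonical form it is d = 3.
Before assert 3*n >= s + data[s + 3]: 3*n >= data[s + 3] + s and d = 3
Before data[1] := s - 7: 3*n >= store(data, 1, s - 7)[s + 3] + s and d = 3
Before data[3] := t - s + 1: 3*n >= store(store(data, 3, -s + t + 1), 1, s - 7)[s + 3] + s and d = 3
The weakest precondition is 3*n >= store(store(data, 3, -s + t + 1), 1, s - 7)[s + 3] + s and d = 3.
Check whether 3*n >= store(store(data, 3, -s + t + 1), 1, s - 7)[s + 3] + s + 2 and d = 3 implies it.
Every state satisfying the precondition satisfies the weakest precondition: the implication holds.
Answer: valid


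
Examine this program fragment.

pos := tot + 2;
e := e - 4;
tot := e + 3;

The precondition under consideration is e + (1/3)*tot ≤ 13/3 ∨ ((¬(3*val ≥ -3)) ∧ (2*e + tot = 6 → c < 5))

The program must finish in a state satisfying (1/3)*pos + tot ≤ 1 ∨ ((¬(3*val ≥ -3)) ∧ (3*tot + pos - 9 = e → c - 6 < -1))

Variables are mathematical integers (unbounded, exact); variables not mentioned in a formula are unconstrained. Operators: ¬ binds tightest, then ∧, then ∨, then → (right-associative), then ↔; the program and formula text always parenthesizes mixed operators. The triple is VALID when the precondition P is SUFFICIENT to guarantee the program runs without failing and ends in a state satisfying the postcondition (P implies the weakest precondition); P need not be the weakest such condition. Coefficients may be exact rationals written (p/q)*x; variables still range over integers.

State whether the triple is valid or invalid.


Working backward. After the program, the postcondition (1/3)*pos + tot ≤ 1 ∨ ((¬(3*val ≥ -3)) ∧ (3*tot + pos - 9 = e → c - 6 < -1)) must hold; in canonical form it is (1/3)*pos + tot ≤ 1 ∨ ((¬(3*val ≥ -3)) ∧ (pos + 3*tot = e + 9 → c < 5)).
Before tot := e + 3: e + (1/3)*pos ≤ -2 ∨ ((¬(3*val ≥ -3)) ∧ (2*e + pos = 0 → c < 5))
Before e := e - 4: e + (1/3)*pos ≤ 2 ∨ ((¬(3*val ≥ -3)) ∧ (2*e + pos = 8 → c < 5))
Before pos := tot + 2: e + (1/3)*tot ≤ 4/3 ∨ ((¬(3*val ≥ -3)) ∧ (2*e + tot = 6 → c < 5))
The weakest precondition is e + (1/3)*tot ≤ 4/3 ∨ ((¬(3*val ≥ -3)) ∧ (2*e + tot = 6 → c < 5)).
Check whether e + (1/3)*tot ≤ 13/3 ∨ ((¬(3*val ≥ -3)) ∧ (2*e + tot = 6 → c < 5)) implies it.
Countermodel: at the initial state c = 5, e = -2, tot = 11, val = -1, the precondition holds but the weakest precondition fails.
Answer: invalid


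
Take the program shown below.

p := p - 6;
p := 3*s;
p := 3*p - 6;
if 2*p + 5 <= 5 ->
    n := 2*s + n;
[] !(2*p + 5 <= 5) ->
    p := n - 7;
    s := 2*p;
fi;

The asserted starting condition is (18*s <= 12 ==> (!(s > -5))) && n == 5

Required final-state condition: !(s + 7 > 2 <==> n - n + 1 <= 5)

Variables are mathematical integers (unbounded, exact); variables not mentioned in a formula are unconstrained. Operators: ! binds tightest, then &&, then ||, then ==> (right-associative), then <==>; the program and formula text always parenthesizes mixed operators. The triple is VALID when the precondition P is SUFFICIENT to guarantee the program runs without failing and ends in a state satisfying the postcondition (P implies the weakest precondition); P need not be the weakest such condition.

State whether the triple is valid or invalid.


Working backward. After the program, the postcondition !(s + 7 > 2 <==> n - n + 1 <= 5) must hold; in canonical form it is !(s > -5).
Then branch requires !(s > -5); else branch requires !(2*n > 9).
Before the if: (2*p <= 0 ==> (!(s > -5))) && ((!(2*p <= 0)) ==> (!(2*n > 9)))
Before p := 3*p - 6: (6*p <= 12 ==> (!(s > -5))) && ((!(6*p <= 12)) ==> (!(2*n > 9)))
Before p := 3*s: (18*s <= 12 ==> (!(s > -5))) && ((!(18*s <= 12)) ==> (!(2*n > 9)))
Before p := p - 6: (18*s <= 12 ==> (!(s > -5))) && ((!(18*s <= 12)) ==> (!(2*n > 9)))
The weakest precondition is (18*s <= 12 ==> (!(s > -5))) && ((!(18*s <= 12)) ==> (!(2*n > 9))).
Check whether (18*s <= 12 ==> (!(s > -5))) && n == 5 implies it.
Countermodel: at the initial state n = 5, s = 1, the precondition holds but the weakest precondition fails.
Answer: invalid


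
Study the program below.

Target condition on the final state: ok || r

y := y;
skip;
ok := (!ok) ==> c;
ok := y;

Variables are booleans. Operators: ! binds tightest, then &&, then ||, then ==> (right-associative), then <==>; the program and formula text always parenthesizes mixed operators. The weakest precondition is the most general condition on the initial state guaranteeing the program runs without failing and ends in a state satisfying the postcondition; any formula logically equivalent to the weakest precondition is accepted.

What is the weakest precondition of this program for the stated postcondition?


Working backward. After the program, ok || r must hold.
Before ok := y: y || r
Before ok := (!ok) ==> c: y || r
Before skip: y || r
Before y := y: y || r
Answer: WP = y || r


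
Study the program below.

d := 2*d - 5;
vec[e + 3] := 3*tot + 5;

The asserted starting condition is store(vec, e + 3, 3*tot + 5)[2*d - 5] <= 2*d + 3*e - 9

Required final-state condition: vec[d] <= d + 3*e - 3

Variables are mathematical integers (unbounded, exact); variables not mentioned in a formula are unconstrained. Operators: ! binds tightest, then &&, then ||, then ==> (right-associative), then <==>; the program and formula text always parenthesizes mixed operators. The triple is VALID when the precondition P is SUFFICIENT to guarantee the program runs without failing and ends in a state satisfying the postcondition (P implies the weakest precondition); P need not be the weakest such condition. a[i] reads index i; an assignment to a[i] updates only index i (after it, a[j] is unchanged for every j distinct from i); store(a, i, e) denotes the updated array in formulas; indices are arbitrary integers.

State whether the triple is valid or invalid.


Working backward. After the program, vec[d] <= d + 3*e - 3 must hold.
Before vec[e + 3] := 3*tot + 5: store(vec, e + 3, 3*tot + 5)[d] <= d + 3*e - 3
Before d := 2*d - 5: store(vec, e + 3, 3*tot + 5)[2*d - 5] <= 2*d + 3*e - 8
The weakest precondition is store(vec, e + 3, 3*tot + 5)[2*d - 5] <= 2*d + 3*e - 8.
Check whether store(vec, e + 3, 3*tot + 5)[2*d - 5] <= 2*d + 3*e - 9 implies it.
Every state satisfying the precondition satisfies the weakest precondition: the implication holds.
Answer: valid


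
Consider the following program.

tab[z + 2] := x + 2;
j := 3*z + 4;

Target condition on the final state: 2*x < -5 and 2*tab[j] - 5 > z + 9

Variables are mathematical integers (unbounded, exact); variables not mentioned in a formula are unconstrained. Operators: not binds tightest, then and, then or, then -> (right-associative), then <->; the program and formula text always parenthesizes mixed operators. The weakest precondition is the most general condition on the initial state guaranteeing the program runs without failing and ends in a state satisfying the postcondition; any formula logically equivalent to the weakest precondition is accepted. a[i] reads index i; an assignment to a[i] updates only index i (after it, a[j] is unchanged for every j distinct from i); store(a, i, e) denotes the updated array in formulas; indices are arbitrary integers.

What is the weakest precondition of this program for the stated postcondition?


Working backward. After the program, the postcondition 2*x < -5 and 2*tab[j] - 5 > z + 9 must hold; in canonical form it is 2*x < -5 and 2*tab[j] > z + 14.
Before j := 3*z + 4: 2*x < -5 and 2*tab[3*z + 4] > z + 14
Before tab[z + 2] := x + 2: 2*x < -5 and 2*store(tab, z + 2, x + 2)[3*z + 4] > z + 14
Answer: WP = 2*x < -5 and 2*store(tab, z + 2, x + 2)[3*z + 4] > z + 14


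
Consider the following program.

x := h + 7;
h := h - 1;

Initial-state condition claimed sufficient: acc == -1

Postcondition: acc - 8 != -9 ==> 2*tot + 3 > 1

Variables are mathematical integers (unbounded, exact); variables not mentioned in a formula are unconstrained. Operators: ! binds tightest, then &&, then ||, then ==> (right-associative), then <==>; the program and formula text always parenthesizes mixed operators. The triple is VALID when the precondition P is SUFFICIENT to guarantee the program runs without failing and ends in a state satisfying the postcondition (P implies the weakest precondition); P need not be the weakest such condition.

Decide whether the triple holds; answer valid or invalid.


Working backward. After the program, the postcondition acc - 8 != -9 ==> 2*tot + 3 > 1 must hold; in canonical form it is acc != -1 ==> 2*tot > -2.
Before h := h - 1: acc != -1 ==> 2*tot > -2
Before x := h + 7: acc != -1 ==> 2*tot > -2
The weakest precondition is acc != -1 ==> 2*tot > -2.
Check whether acc == -1 implies it.
Every state satisfying the precondition satisfies the weakest precondition: the implication holds.
Answer: valid


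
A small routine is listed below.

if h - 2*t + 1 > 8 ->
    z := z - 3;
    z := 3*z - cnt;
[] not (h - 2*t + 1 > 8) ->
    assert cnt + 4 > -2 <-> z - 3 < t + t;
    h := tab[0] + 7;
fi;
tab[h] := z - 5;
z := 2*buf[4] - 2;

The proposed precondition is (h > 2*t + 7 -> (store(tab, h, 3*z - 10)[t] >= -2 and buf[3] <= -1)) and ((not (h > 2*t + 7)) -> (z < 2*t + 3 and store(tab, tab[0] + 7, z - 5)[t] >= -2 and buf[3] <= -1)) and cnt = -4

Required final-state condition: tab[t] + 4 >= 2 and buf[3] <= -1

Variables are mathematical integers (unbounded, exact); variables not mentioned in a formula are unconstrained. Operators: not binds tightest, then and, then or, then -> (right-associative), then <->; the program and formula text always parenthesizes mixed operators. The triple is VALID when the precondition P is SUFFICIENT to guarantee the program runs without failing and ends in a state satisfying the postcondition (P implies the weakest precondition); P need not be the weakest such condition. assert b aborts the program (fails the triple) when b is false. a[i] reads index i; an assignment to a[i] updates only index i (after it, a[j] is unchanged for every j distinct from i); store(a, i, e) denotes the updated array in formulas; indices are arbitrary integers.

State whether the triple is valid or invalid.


Working backward. After the program, the postcondition tab[t] + 4 >= 2 and buf[3] <= -1 must hold; in canonical form it is tab[t] >= -2 and buf[3] <= -1.
Before z := 2*buf[4] - 2: tab[t] >= -2 and buf[3] <= -1
Before tab[h] := z - 5: store(tab, h, z - 5)[t] >= -2 and buf[3] <= -1
Then branch requires store(tab, h, -cnt + 3*z - 14)[t] >= -2 and buf[3] <= -1; else branch requires (cnt > -6 <-> z < 2*t + 3) and store(tab, tab[0] + 7, z - 5)[t] >= -2 and buf[3] <= -1.
Before the if: (h > 2*t + 7 -> (store(tab, h, -cnt + 3*z - 14)[t] >= -2 and buf[3] <= -1)) and ((not (h > 2*t + 7)) -> ((cnt > -6 <-> z < 2*t + 3) and store(tab, tab[0] + 7, z - 5)[t] >= -2 and buf[3] <= -1))
The weakest precondition is (h > 2*t + 7 -> (store(tab, h, -cnt + 3*z - 14)[t] >= -2 and buf[3] <= -1)) and ((not (h > 2*t + 7)) -> ((cnt > -6 <-> z < 2*t + 3) and store(tab, tab[0] + 7, z - 5)[t] >= -2 and buf[3] <= -1)).
Check whether (h > 2*t + 7 -> (store(tab, h, 3*z - 10)[t] >= -2 and buf[3] <= -1)) and ((not (h > 2*t + 7)) -> (z < 2*t + 3 and store(tab, tab[0] + 7, z - 5)[t] >= -2 and buf[3] <= -1)) and cnt = -4 implies it.
Every state satisfying the precondition satisfies the weakest precondition: the implication holds.
Answer: valid


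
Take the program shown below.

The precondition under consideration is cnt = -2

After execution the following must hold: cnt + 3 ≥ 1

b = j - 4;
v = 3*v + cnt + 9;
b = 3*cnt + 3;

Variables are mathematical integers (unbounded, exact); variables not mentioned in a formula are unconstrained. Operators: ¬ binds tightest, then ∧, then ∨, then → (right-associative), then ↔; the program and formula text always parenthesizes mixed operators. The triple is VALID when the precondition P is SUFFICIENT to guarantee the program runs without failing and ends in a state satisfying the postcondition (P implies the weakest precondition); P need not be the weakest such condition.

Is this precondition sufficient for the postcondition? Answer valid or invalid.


Working backward. After the program, the postcondition cnt + 3 ≥ 1 must hold; in canonical form it is cnt ≥ -2.
Before b := 3*cnt + 3: cnt ≥ -2
Before v := 3*v + cnt + 9: cnt ≥ -2
Before b := j - 4: cnt ≥ -2
The weakest precondition is cnt ≥ -2.
Check whether cnt = -2 implies it.
Every state satisfying the precondition satisfies the weakest precondition: the implication holds.
Answer: valid
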